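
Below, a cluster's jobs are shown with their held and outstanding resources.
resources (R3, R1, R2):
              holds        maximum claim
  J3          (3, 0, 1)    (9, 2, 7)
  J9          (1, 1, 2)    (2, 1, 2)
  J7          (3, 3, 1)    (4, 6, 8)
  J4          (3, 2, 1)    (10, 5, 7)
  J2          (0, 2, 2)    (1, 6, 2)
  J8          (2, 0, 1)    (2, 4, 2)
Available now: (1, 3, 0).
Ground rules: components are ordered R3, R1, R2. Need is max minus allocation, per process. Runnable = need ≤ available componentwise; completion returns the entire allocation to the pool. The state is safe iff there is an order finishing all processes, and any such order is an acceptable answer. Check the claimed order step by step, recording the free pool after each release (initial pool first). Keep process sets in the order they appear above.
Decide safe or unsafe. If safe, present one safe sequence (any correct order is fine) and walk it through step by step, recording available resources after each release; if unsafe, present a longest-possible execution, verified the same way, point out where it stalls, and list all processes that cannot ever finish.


The state is UNSAFE.
Key observation: R2 is the bottleneck — with J9, J2, J8 done the pool holds (4, 6, 5), short of every remaining need.
A maximal execution: J9, J2, J8 — then nothing else fits. Verifying each step:
  pool = (1, 3, 0)
  J9: need (1, 0, 0) fits (1, 3, 0); releases (1, 1, 2), pool now (2, 4, 2)
  J2: need (1, 4, 0) fits (2, 4, 2); releases (0, 2, 2), pool now (2, 6, 4)
  J8: need (0, 4, 1) fits (2, 6, 4); releases (2, 0, 1), pool now (4, 6, 5)
  J3 still needs (6, 2, 6) but only (4, 6, 5) is free — short on R3 and R2
  J7 still needs (1, 3, 7) but only (4, 6, 5) is free — short on R2
  J4 still needs (7, 3, 6) but only (4, 6, 5) is free — short on R3 and R2
Processes that can never finish: J3, J7 and J4.


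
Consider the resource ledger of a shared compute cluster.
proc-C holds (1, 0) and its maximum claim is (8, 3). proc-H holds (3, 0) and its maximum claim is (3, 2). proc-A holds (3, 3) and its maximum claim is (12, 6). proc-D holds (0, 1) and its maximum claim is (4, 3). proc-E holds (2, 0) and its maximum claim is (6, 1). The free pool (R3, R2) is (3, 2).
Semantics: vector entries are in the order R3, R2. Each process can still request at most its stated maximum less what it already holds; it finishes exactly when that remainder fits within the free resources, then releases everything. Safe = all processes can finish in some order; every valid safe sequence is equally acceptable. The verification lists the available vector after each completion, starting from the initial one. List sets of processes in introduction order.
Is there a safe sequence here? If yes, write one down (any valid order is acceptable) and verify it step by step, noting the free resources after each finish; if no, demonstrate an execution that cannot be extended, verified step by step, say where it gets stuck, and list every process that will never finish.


SAFE — a valid safe sequence is proc-H, proc-D, proc-E, proc-C, proc-A.
Key observation: the first exact fit in this order is proc-H — it needs (0, 2) with (3, 2) free, meeting a requested resource to the last unit.
Walking it through:
  pool = (3, 2)
  run proc-H (needs (0, 2), free (3, 2)); after release of (3, 0) the pool is (6, 2)
  run proc-D (needs (4, 2), free (6, 2)); after release of (0, 1) the pool is (6, 3)
  run proc-E (needs (4, 1), free (6, 3)); after release of (2, 0) the pool is (8, 3)
  run proc-C (needs (7, 3), free (8, 3)); after release of (1, 0) the pool is (9, 3)
  run proc-A (needs (9, 3), free (9, 3)); after release of (3, 3) the pool is (12, 6)


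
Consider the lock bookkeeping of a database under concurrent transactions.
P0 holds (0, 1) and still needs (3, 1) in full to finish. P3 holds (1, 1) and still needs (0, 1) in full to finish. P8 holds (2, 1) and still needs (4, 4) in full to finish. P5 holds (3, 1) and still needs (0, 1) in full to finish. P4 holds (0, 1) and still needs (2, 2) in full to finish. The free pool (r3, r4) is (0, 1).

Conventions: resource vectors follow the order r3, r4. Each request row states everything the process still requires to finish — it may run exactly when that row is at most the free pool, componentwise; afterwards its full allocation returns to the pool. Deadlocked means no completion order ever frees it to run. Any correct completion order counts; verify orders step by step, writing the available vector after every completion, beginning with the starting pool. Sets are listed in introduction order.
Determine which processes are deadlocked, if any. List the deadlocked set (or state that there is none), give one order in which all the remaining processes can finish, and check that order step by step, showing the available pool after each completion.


Nothing here is deadlocked.
Key observation: P5 fits the free pool immediately, and its release cascades until everyone finishes.
One completion order for the rest: P5, P0, P3, P4, P8. Check, step by step:
  pool = (0, 1)
  P5 needs (0, 1) <= (0, 1) -> finishes; pool += (3, 1) = (3, 2)
  P0 needs (3, 1) <= (3, 2) -> finishes; pool += (0, 1) = (3, 3)
  P3 needs (0, 1) <= (3, 3) -> finishes; pool += (1, 1) = (4, 4)
  P4 needs (2, 2) <= (4, 4) -> finishes; pool += (0, 1) = (4, 5)
  P8 needs (4, 4) <= (4, 5) -> finishes; pool += (2, 1) = (6, 6)


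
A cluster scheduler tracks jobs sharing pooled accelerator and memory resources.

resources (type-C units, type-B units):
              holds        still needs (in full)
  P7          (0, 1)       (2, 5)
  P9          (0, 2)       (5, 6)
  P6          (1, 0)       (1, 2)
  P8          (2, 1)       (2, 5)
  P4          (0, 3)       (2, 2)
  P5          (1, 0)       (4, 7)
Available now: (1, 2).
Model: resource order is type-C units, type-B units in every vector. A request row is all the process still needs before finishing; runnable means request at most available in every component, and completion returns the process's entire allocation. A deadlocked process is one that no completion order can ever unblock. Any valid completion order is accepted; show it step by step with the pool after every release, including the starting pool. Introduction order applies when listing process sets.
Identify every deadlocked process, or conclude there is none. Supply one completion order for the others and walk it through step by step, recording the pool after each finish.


Nothing here is deadlocked.
Key observation: P6 can run right away; the returned allocation unlocks the remaining processes in turn.
A valid finishing order for the others: P6, P4, P7, P8, P5, P9. Step-by-step check:
  pool = (1, 2)
  run P6 (needs (1, 2), free (1, 2)); after release of (1, 0) the pool is (2, 2)
  run P4 (needs (2, 2), free (2, 2)); after release of (0, 3) the pool is (2, 5)
  run P7 (needs (2, 5), free (2, 5)); after release of (0, 1) the pool is (2, 6)
  run P8 (needs (2, 5), free (2, 6)); after release of (2, 1) the pool is (4, 7)
  run P5 (needs (4, 7), free (4, 7)); after release of (1, 0) the pool is (5, 7)
  run P9 (needs (5, 6), free (5, 7)); after release of (0, 2) the pool is (5, 9)


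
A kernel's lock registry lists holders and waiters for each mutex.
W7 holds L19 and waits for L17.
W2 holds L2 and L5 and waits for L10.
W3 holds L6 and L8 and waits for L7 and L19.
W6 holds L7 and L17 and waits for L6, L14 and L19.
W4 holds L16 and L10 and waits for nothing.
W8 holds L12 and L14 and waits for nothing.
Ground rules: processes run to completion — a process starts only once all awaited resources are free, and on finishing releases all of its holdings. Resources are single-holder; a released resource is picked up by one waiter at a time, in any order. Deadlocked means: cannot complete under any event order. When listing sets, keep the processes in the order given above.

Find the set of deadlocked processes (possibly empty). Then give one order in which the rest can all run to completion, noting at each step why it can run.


Deadlocked set: W7, W3 and W6.
Key observation: W7 -> W6 -> W7 is a circular wait — nothing in it can go first; W3 is caught in further circular waits.
One completion order for the rest: W4, W8, W2.
Verifying each step:
  W4 waits on nothing -> runs at once and releases L16 and L10
  W8 waits on nothing -> runs at once and releases L12 and L14
  run W2 (all its waits — L10 — are resolved); releases L2 and L5


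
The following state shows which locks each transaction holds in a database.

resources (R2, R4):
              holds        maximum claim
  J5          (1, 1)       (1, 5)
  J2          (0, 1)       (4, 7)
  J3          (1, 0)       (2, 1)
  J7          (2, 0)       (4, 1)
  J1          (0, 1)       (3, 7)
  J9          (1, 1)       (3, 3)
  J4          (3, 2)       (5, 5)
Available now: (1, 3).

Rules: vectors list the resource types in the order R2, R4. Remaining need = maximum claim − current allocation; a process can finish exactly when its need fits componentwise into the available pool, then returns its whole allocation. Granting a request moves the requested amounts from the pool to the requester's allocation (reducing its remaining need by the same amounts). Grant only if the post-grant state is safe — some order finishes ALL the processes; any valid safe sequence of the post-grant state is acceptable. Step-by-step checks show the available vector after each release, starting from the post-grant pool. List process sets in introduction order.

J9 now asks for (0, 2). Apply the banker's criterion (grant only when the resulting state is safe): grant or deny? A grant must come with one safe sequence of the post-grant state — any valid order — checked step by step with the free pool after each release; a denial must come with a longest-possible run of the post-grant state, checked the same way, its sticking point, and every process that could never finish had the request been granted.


GRANT: granting preserves safety; a valid post-grant sequence is J3, J7, J9, J4, J5, J1, J2.
Key observation: post-grant, (1, 1) remains, and an order beginning with J3 completes everyone.
Verifying the post-grant state step by step:
  pool = (1, 1)
  J3 needs (1, 1) <= (1, 1) -> finishes; pool += (1, 0) = (2, 1)
  J7 needs (2, 1) <= (2, 1) -> finishes; pool += (2, 0) = (4, 1)
  J9 needs (2, 0) <= (4, 1) -> finishes; pool += (1, 3) = (5, 4)
  J4 needs (2, 3) <= (5, 4) -> finishes; pool += (3, 2) = (8, 6)
  J5 needs (0, 4) <= (8, 6) -> finishes; pool += (1, 1) = (9, 7)
  J1 needs (3, 6) <= (9, 7) -> finishes; pool += (0, 1) = (9, 8)
  J2 needs (4, 6) <= (9, 8) -> finishes; pool += (0, 1) = (9, 9)


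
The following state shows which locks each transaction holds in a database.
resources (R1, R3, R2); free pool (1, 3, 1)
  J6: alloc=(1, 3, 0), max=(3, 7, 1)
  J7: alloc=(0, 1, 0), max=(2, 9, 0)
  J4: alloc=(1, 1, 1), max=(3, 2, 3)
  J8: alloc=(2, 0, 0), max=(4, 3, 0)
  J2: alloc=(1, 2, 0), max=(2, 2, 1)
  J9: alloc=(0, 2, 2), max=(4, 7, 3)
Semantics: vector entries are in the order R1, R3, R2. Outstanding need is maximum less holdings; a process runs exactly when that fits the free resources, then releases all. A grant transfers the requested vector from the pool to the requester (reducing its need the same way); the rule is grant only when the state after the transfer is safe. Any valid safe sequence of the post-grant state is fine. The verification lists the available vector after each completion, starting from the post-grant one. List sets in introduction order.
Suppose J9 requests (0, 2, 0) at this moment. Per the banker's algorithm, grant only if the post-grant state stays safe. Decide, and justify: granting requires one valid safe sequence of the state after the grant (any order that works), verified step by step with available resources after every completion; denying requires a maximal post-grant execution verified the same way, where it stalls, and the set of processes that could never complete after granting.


GRANT — the state after the grant stays safe, e.g. via J2, J8, J9, J4, J6, J7.
Key observation: with (1, 1, 1) left after the transfer, J2 can run at once — the state stays safe.
Step-by-step check of the post-grant state:
  pool = (1, 1, 1)
  run J2 (needs (1, 0, 1), free (1, 1, 1)); after release of (1, 2, 0) the pool is (2, 3, 1)
  run J8 (needs (2, 3, 0), free (2, 3, 1)); after release of (2, 0, 0) the pool is (4, 3, 1)
  run J9 (needs (4, 3, 1), free (4, 3, 1)); after release of (0, 4, 2) the pool is (4, 7, 3)
  run J4 (needs (2, 1, 2), free (4, 7, 3)); after release of (1, 1, 1) the pool is (5, 8, 4)
  run J6 (needs (2, 4, 1), free (5, 8, 4)); after release of (1, 3, 0) the pool is (6, 11, 4)
  run J7 (needs (2, 8, 0), free (6, 11, 4)); after release of (0, 1, 0) the pool is (6, 12, 4)


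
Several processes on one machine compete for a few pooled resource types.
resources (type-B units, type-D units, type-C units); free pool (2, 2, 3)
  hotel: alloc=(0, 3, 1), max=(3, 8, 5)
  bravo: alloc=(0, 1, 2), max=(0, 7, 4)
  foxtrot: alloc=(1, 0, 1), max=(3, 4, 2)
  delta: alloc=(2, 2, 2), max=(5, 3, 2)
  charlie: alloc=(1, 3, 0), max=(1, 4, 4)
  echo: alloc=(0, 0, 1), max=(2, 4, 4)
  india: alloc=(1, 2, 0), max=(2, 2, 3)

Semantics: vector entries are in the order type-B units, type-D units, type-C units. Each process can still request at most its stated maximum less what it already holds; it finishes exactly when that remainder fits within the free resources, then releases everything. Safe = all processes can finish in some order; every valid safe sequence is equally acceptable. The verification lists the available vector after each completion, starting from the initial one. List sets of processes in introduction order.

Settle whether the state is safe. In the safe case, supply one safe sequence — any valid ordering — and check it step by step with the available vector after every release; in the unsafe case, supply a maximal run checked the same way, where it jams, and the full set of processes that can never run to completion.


SAFE. One safe sequence: india, delta, echo, hotel, charlie, bravo, foxtrot.
Key observation: at india the run first touches a limit — (1, 0, 3) against (2, 2, 3), exact on a resource it actually requests.
Verifying each step:
  pool = (2, 2, 3)
  india: need (1, 0, 3) fits (2, 2, 3); releases (1, 2, 0), pool now (3, 4, 3)
  delta: need (3, 1, 0) fits (3, 4, 3); releases (2, 2, 2), pool now (5, 6, 5)
  echo: need (2, 4, 3) fits (5, 6, 5); releases (0, 0, 1), pool now (5, 6, 6)
  hotel: need (3, 5, 4) fits (5, 6, 6); releases (0, 3, 1), pool now (5, 9, 7)
  charlie: need (0, 1, 4) fits (5, 9, 7); releases (1, 3, 0), pool now (6, 12, 7)
  bravo: need (0, 6, 2) fits (6, 12, 7); releases (0, 1, 2), pool now (6, 13, 9)
  foxtrot: need (2, 4, 1) fits (6, 13, 9); releases (1, 0, 1), pool now (7, 13, 10)


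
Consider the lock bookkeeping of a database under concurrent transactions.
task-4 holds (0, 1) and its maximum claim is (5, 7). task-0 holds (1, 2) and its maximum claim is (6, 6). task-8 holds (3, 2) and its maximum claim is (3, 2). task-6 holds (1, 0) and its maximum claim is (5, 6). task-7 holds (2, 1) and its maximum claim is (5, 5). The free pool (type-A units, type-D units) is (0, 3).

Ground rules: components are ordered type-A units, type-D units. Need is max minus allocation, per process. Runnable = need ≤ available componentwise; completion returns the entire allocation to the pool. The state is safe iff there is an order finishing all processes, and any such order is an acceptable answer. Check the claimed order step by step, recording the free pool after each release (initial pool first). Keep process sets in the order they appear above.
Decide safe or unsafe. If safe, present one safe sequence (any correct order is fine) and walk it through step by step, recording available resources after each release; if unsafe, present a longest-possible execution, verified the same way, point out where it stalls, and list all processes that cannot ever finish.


SAFE — a valid safe sequence is task-8, task-7, task-0, task-6, task-4.
Key observation: task-7 marks the first exact bind of the order: its need (3, 4) fits the free (3, 5) with zero slack on a requested resource.
Step-by-step check:
  pool = (0, 3)
  task-8: need (0, 0) fits (0, 3); releases (3, 2), pool now (3, 5)
  task-7: need (3, 4) fits (3, 5); releases (2, 1), pool now (5, 6)
  task-0: need (5, 4) fits (5, 6); releases (1, 2), pool now (6, 8)
  task-6: need (4, 6) fits (6, 8); releases (1, 0), pool now (7, 8)
  task-4: need (5, 6) fits (7, 8); releases (0, 1), pool now (7, 9)


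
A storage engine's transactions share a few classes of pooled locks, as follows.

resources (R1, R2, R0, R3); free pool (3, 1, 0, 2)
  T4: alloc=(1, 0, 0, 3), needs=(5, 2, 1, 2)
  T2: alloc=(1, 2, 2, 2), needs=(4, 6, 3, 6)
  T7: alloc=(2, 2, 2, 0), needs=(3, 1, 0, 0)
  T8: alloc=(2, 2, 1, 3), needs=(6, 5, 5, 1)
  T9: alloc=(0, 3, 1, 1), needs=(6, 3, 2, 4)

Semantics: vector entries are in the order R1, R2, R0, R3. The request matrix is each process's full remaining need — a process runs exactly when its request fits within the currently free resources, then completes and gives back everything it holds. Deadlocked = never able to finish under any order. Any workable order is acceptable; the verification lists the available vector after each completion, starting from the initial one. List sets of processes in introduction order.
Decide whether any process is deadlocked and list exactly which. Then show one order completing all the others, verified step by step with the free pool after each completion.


No process is deadlocked.
Key observation: the pool covers T7 at once, and every later process fits after earlier releases.
The rest can finish in the order T7, T4, T9, T2, T8. Walking it through:
  pool = (3, 1, 0, 2)
  T7: need (3, 1, 0, 0) fits (3, 1, 0, 2); releases (2, 2, 2, 0), pool now (5, 3, 2, 2)
  T4: need (5, 2, 1, 2) fits (5, 3, 2, 2); releases (1, 0, 0, 3), pool now (6, 3, 2, 5)
  T9: need (6, 3, 2, 4) fits (6, 3, 2, 5); releases (0, 3, 1, 1), pool now (6, 6, 3, 6)
  T2: need (4, 6, 3, 6) fits (6, 6, 3, 6); releases (1, 2, 2, 2), pool now (7, 8, 5, 8)
  T8: need (6, 5, 5, 1) fits (7, 8, 5, 8); releases (2, 2, 1, 3), pool now (9, 10, 6, 11)


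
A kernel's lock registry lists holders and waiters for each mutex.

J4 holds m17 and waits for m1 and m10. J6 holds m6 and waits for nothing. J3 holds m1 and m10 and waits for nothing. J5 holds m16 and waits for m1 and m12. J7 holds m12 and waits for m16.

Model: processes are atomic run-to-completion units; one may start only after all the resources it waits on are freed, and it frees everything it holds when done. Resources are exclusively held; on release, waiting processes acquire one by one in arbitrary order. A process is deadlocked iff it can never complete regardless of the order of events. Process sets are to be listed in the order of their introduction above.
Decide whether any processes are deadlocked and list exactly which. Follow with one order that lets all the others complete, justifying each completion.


The deadlocked set is J5 and J7.
Key observation: the loop J5 -> J7 -> J5 blocks itself forever; no other process is dragged down with it.
One completion order for the rest: J3, J4, J6.
Verifying each step:
  J3 waits on nothing -> runs at once and releases m1 and m10
  J4: everything it awaited (m1 and m10) is free; runs, freeing m17
  J6 waits on nothing -> runs at once and releases m6


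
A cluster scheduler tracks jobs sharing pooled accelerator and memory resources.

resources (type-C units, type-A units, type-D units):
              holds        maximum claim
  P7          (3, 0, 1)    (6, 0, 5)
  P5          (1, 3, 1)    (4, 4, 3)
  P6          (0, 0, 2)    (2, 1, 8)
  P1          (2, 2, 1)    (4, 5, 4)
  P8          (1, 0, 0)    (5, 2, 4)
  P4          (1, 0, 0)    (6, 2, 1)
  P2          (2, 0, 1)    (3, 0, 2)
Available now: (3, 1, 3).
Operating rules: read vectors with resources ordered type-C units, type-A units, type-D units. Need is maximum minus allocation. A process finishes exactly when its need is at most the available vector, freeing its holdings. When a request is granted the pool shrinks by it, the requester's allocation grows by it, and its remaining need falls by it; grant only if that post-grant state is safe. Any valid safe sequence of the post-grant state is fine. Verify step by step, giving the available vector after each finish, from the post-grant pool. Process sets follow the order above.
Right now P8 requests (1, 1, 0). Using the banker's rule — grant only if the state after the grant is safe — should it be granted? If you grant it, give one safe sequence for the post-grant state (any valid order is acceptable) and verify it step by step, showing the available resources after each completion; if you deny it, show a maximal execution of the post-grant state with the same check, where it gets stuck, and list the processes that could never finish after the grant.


DENY. Granting would leave the state unsafe.
Key observation: once P2, P7 finish, the pool peaks at (7, 0, 5) — and every remaining process still needs more type-A units than that.
On the post-grant state, P2, P7 is a maximal run — nothing extends it. Check, step by step:
  pool = (2, 0, 3)
  P2: need (1, 0, 1) fits (2, 0, 3); releases (2, 0, 1), pool now (4, 0, 4)
  P7: need (3, 0, 4) fits (4, 0, 4); releases (3, 0, 1), pool now (7, 0, 5)
  P5 cannot run: need (3, 1, 2) vs free (7, 0, 5) (insufficient type-A units)
  P6 cannot run: need (2, 1, 6) vs free (7, 0, 5) (insufficient type-A units and type-D units)
  P1 cannot run: need (2, 3, 3) vs free (7, 0, 5) (insufficient type-A units)
  P8 cannot run: need (3, 1, 4) vs free (7, 0, 5) (insufficient type-A units)
  P4 cannot run: need (5, 2, 1) vs free (7, 0, 5) (insufficient type-A units)
Post-grant, the permanently blocked set is P5, P6, P1, P8 and P4.


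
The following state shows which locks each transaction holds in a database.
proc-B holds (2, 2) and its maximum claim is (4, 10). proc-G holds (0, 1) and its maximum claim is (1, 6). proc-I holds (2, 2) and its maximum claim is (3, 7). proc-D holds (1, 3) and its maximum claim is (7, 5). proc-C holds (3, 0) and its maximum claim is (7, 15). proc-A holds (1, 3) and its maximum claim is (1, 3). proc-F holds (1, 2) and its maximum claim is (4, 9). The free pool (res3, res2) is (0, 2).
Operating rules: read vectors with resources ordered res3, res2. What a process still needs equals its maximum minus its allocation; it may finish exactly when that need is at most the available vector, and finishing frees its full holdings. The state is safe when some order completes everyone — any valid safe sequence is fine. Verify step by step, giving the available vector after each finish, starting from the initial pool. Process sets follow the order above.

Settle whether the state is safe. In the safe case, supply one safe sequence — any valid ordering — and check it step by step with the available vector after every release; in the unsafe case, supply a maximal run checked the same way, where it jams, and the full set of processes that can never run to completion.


The state is SAFE; one workable sequence: proc-A, proc-I, proc-F, proc-B, proc-D, proc-G, proc-C.
Key observation: the order's first zero-slack moment is proc-I ((1, 5) needed, (1, 5) free — a requested resource with nothing to spare).
Verifying each step:
  pool = (0, 2)
  run proc-A (needs (0, 0), free (0, 2)); after release of (1, 3) the pool is (1, 5)
  run proc-I (needs (1, 5), free (1, 5)); after release of (2, 2) the pool is (3, 7)
  run proc-F (needs (3, 7), free (3, 7)); after release of (1, 2) the pool is (4, 9)
  run proc-B (needs (2, 8), free (4, 9)); after release of (2, 2) the pool is (6, 11)
  run proc-D (needs (6, 2), free (6, 11)); after release of (1, 3) the pool is (7, 14)
  run proc-G (needs (1, 5), free (7, 14)); after release of (0, 1) the pool is (7, 15)
  run proc-C (needs (4, 15), free (7, 15)); after release of (3, 0) the pool is (10, 15)


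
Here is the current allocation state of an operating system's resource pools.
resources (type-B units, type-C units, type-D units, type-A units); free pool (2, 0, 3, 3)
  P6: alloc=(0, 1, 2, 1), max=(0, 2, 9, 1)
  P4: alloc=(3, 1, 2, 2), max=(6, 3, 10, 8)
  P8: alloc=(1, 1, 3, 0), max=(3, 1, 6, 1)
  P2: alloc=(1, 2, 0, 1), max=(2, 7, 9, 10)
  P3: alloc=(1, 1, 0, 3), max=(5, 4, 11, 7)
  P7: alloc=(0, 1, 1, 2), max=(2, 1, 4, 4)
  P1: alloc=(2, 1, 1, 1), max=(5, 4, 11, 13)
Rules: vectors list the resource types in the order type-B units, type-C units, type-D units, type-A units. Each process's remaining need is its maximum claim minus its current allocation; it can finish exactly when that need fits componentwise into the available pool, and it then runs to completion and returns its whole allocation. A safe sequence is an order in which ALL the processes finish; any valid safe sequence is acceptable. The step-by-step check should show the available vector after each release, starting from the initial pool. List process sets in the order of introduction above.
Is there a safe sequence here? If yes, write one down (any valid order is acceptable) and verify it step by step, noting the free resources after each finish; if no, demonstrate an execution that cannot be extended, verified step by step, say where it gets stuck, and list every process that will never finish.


The state is SAFE; one workable sequence: P8, P7, P6, P4, P3, P2, P1.
Key observation: P8 marks the first exact bind of the order: its need (2, 0, 3, 1) fits the free (2, 0, 3, 3) with zero slack on a requested resource.
Walking it through:
  pool = (2, 0, 3, 3)
  P8 needs (2, 0, 3, 1) <= (2, 0, 3, 3) -> finishes; pool += (1, 1, 3, 0) = (3, 1, 6, 3)
  P7 needs (2, 0, 3, 2) <= (3, 1, 6, 3) -> finishes; pool += (0, 1, 1, 2) = (3, 2, 7, 5)
  P6 needs (0, 1, 7, 0) <= (3, 2, 7, 5) -> finishes; pool += (0, 1, 2, 1) = (3, 3, 9, 6)
  P4 needs (3, 2, 8, 6) <= (3, 3, 9, 6) -> finishes; pool += (3, 1, 2, 2) = (6, 4, 11, 8)
  P3 needs (4, 3, 11, 4) <= (6, 4, 11, 8) -> finishes; pool += (1, 1, 0, 3) = (7, 5, 11, 11)
  P2 needs (1, 5, 9, 9) <= (7, 5, 11, 11) -> finishes; pool += (1, 2, 0, 1) = (8, 7, 11, 12)
  P1 needs (3, 3, 10, 12) <= (8, 7, 11, 12) -> finishes; pool += (2, 1, 1, 1) = (10, 8, 12, 13)


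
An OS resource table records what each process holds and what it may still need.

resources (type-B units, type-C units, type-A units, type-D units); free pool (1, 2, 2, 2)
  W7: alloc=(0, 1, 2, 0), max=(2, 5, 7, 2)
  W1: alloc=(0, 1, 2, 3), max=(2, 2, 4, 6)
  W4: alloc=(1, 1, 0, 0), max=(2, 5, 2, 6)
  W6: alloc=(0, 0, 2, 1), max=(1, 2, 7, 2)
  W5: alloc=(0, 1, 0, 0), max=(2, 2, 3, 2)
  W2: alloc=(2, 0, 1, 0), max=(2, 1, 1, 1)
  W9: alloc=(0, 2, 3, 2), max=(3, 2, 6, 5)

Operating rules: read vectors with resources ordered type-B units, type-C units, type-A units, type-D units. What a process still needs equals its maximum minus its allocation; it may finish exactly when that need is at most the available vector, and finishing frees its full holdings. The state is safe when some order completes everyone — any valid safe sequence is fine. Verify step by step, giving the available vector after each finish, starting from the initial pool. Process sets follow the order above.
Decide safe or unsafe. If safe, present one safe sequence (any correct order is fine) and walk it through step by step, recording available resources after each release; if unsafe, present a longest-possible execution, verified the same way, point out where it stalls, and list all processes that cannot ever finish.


UNSAFE — no complete ordering exists.
Key observation: after W2, W5 the pool peaks at (3, 3, 3, 2), and each blocked process is short somewhere: W7 on type-C units, type-A units; W1 on type-D units; W4 on type-C units, type-D units; W6 on type-A units; W9 on type-D units.
The run W2, W5 cannot be extended any further. Verifying each step:
  pool = (1, 2, 2, 2)
  W2: need (0, 1, 0, 1) fits (1, 2, 2, 2); releases (2, 0, 1, 0), pool now (3, 2, 3, 2)
  W5: need (2, 1, 3, 2) fits (3, 2, 3, 2); releases (0, 1, 0, 0), pool now (3, 3, 3, 2)
  W7 still needs (2, 4, 5, 2) but only (3, 3, 3, 2) is free — short on type-C units and type-A units
  W1 still needs (2, 1, 2, 3) but only (3, 3, 3, 2) is free — short on type-D units
  W4 still needs (1, 4, 2, 6) but only (3, 3, 3, 2) is free — short on type-C units and type-D units
  W6 still needs (1, 2, 5, 1) but only (3, 3, 3, 2) is free — short on type-A units
  W9 still needs (3, 0, 3, 3) but only (3, 3, 3, 2) is free — short on type-D units
Processes that can never finish: W7, W1, W4, W6 and W9.


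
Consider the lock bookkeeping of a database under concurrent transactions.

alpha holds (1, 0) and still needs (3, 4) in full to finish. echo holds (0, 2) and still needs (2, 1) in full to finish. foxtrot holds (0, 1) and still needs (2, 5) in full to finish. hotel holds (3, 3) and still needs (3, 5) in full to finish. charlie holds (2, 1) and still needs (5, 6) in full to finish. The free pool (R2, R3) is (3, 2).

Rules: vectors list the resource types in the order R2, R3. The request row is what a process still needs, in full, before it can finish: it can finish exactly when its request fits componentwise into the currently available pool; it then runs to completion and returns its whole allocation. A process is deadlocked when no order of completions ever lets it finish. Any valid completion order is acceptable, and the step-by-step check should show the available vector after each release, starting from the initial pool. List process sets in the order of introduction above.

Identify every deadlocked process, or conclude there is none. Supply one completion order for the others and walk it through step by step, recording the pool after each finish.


Deadlocked: foxtrot, hotel and charlie.
Key observation: the pool after echo, alpha is (4, 4); every surviving request exceeds it in R3, so progress ends there.
One completion order for the rest: echo, alpha. Walking it through:
  pool = (3, 2)
  echo needs (2, 1) <= (3, 2) -> finishes; pool += (0, 2) = (3, 4)
  alpha needs (3, 4) <= (3, 4) -> finishes; pool += (1, 0) = (4, 4)
The stuck group stays short no matter what:
  foxtrot cannot run: need (2, 5) vs free (4, 4) (insufficient R3)
  hotel cannot run: need (3, 5) vs free (4, 4) (insufficient R3)
  charlie cannot run: need (5, 6) vs free (4, 4) (insufficient R2 and R3)


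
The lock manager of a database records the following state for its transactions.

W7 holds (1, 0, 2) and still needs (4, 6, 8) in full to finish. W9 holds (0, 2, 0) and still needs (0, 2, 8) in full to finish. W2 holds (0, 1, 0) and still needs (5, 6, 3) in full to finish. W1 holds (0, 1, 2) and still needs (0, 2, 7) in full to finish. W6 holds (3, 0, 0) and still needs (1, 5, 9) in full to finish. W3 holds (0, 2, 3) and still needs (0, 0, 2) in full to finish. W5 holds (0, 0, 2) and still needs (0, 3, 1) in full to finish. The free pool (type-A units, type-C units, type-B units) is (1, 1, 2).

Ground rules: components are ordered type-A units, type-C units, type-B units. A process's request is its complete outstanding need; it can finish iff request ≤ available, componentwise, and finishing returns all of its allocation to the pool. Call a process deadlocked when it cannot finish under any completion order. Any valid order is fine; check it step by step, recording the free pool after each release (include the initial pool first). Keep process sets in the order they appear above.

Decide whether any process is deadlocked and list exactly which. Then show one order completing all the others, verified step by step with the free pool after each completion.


Nothing here is deadlocked.
Key observation: the pool covers W3 at once, and every later process fits after earlier releases.
A valid finishing order for the others: W3, W5, W1, W9, W6, W7, W2. Verifying each step:
  pool = (1, 1, 2)
  W3 needs (0, 0, 2) <= (1, 1, 2) -> finishes; pool += (0, 2, 3) = (1, 3, 5)
  W5 needs (0, 3, 1) <= (1, 3, 5) -> finishes; pool += (0, 0, 2) = (1, 3, 7)
  W1 needs (0, 2, 7) <= (1, 3, 7) -> finishes; pool += (0, 1, 2) = (1, 4, 9)
  W9 needs (0, 2, 8) <= (1, 4, 9) -> finishes; pool += (0, 2, 0) = (1, 6, 9)
  W6 needs (1, 5, 9) <= (1, 6, 9) -> finishes; pool += (3, 0, 0) = (4, 6, 9)
  W7 needs (4, 6, 8) <= (4, 6, 9) -> finishes; pool += (1, 0, 2) = (5, 6, 11)
  W2 needs (5, 6, 3) <= (5, 6, 11) -> finishes; pool += (0, 1, 0) = (5, 7, 11)


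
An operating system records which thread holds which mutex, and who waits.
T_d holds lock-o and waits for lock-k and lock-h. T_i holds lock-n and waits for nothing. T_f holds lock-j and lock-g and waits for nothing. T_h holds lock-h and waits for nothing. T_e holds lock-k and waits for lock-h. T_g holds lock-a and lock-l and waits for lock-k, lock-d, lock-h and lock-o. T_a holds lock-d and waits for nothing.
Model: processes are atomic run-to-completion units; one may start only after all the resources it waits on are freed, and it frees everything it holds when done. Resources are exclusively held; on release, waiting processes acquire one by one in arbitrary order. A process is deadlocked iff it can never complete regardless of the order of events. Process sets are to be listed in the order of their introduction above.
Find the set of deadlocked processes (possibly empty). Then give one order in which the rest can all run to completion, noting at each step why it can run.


Nothing here is deadlocked.
Key observation: no waiting chain loops back on itself — every chain ends at a process that waits on nothing, so everyone eventually runs.
A valid finishing order for the others: T_h, T_a, T_i, T_e, T_f, T_d, T_g.
Check, step by step:
  T_h: no waits; runs immediately, freeing lock-h
  T_a: no waits; runs immediately, freeing lock-d
  T_i: no waits; runs immediately, freeing lock-n
  T_e: everything it awaited (lock-h) is free; runs, freeing lock-k
  T_f: no waits; runs immediately, freeing lock-j and lock-g
  T_d: everything it awaited (lock-k and lock-h) is free; runs, freeing lock-o
  T_g: everything it awaited (lock-k, lock-d, lock-h and lock-o) is free; runs, freeing lock-a and lock-l


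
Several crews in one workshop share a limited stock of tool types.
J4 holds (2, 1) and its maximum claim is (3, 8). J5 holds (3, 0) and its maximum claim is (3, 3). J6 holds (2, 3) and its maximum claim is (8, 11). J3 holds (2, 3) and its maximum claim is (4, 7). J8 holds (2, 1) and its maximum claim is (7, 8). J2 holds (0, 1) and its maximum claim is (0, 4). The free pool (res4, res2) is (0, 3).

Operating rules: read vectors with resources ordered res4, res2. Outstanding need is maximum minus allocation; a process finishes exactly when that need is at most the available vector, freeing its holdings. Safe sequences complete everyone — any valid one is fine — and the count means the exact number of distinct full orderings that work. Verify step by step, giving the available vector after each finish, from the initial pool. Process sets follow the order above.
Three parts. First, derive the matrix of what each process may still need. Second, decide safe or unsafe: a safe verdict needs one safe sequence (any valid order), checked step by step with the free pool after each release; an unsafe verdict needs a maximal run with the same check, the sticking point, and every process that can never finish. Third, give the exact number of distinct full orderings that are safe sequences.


(1) Need matrix, components ordered res4, res2:
  J4: (1, 7)
  J5: (0, 3)
  J6: (6, 8)
  J3: (2, 4)
  J8: (5, 7)
  J2: (0, 3)
(2) The state is SAFE; one workable sequence: J5, J2, J3, J4, J6, J8.
Key observation: J5 is the earliest step where a requested resource binds exactly: need (0, 3), pool (0, 3) at its turn.
Check, step by step:
  pool = (0, 3)
  J5 needs (0, 3) <= (0, 3) -> finishes; pool += (3, 0) = (3, 3)
  J2 needs (0, 3) <= (3, 3) -> finishes; pool += (0, 1) = (3, 4)
  J3 needs (2, 4) <= (3, 4) -> finishes; pool += (2, 3) = (5, 7)
  J4 needs (1, 7) <= (5, 7) -> finishes; pool += (2, 1) = (7, 8)
  J6 needs (6, 8) <= (7, 8) -> finishes; pool += (2, 3) = (9, 11)
  J8 needs (5, 7) <= (9, 11) -> finishes; pool += (2, 1) = (11, 12)
(3) Exactly 8 of the possible complete orderings are safe sequences.


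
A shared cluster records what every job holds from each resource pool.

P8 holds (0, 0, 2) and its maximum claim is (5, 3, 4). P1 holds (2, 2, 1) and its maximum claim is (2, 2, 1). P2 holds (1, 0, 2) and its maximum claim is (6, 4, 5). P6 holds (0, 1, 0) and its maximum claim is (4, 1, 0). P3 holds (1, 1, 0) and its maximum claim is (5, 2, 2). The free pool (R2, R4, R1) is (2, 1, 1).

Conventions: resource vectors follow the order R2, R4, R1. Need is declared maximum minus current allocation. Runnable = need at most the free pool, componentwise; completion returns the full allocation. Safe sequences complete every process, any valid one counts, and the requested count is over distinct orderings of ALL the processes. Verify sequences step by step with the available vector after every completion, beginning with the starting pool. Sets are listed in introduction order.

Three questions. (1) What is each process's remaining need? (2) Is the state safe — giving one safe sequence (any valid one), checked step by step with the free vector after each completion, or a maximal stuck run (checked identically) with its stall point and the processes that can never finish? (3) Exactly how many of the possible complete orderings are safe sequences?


(1) Outstanding need per process (order R2, R4, R1):
  P8: (5, 3, 2)
  P1: (0, 0, 0)
  P2: (5, 4, 3)
  P6: (4, 0, 0)
  P3: (4, 1, 2)
(2) The state is SAFE; one workable sequence: P1, P3, P8, P2, P6.
Key observation: reading the order forward, P3 is the first process whose need (4, 1, 2) meets the free pool (4, 3, 2) exactly on a resource it requests.
Check, step by step:
  pool = (2, 1, 1)
  P1: need (0, 0, 0) fits (2, 1, 1); releases (2, 2, 1), pool now (4, 3, 2)
  P3: need (4, 1, 2) fits (4, 3, 2); releases (1, 1, 0), pool now (5, 4, 2)
  P8: need (5, 3, 2) fits (5, 4, 2); releases (0, 0, 2), pool now (5, 4, 4)
  P2: need (5, 4, 3) fits (5, 4, 4); releases (1, 0, 2), pool now (6, 4, 6)
  P6: need (4, 0, 0) fits (6, 4, 6); releases (0, 1, 0), pool now (6, 5, 6)
(3) Precisely 4 of the possible complete orderings are safe sequences.


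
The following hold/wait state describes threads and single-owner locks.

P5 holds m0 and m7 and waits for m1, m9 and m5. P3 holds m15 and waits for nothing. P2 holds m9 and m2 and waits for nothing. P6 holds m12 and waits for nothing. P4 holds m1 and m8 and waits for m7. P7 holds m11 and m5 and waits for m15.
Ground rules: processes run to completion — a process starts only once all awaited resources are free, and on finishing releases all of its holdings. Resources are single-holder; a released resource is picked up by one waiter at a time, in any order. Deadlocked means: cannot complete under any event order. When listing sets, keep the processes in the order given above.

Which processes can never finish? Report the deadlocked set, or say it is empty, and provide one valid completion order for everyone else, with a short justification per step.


Deadlocked set: P5 and P4.
Key observation: along P5 -> P4 -> P5, each member waits on what the next one holds — a deadlock; no other process is dragged down with it.
A valid finishing order for the others: P3, P7, P2, P6.
Check, step by step:
  run P3 (it waits on nothing); releases m15
  P7 waits on m15 — all released -> runs and releases m11 and m5
  run P2 (it waits on nothing); releases m9 and m2
  run P6 (it waits on nothing); releases m12


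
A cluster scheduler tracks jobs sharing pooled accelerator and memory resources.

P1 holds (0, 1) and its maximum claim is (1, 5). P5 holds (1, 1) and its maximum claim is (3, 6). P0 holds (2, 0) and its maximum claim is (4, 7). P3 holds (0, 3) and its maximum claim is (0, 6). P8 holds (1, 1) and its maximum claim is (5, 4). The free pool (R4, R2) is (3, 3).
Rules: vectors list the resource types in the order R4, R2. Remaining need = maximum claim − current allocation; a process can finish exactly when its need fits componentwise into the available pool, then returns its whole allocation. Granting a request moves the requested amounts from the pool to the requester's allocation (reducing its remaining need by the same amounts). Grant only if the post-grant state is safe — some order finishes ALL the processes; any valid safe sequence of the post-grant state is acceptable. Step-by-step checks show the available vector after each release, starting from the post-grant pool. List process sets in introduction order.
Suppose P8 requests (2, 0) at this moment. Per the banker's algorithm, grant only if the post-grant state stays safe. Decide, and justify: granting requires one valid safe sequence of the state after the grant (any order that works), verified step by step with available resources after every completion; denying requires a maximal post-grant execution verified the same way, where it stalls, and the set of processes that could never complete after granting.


DENY: after the grant no complete ordering would exist.
Key observation: P3, P1 can finish, but then (1, 7) is all there is, and the blocked group's R4 demands exceed it.
On the post-grant state, P3, P1 is a maximal run — nothing extends it. Check, step by step:
  pool = (1, 3)
  P3: need (0, 3) fits (1, 3); releases (0, 3), pool now (1, 6)
  P1: need (1, 4) fits (1, 6); releases (0, 1), pool now (1, 7)
  blocked: P5 wants (2, 5), pool (1, 7) — not enough R4
  blocked: P0 wants (2, 7), pool (1, 7) — not enough R4
  blocked: P8 wants (2, 3), pool (1, 7) — not enough R4
Post-grant, the permanently blocked set is P5, P0 and P8.
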